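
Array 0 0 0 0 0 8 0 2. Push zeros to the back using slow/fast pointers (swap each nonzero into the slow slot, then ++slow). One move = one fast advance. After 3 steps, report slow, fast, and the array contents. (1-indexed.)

slow=1 fast=1: a[fast]=0, fast++
slow=1 fast=2: a[fast]=0, fast++
slow=1 fast=3: a[fast]=0, fast++

slow=1, fast=4, a=[0, 0, 0, 0, 0, 8, 0, 2]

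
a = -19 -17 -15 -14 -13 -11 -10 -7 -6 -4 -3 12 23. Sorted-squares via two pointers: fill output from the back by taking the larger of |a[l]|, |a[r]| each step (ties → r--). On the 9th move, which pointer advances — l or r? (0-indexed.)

l=0 r=12: |-19|<=|23| out[12]=529, r--
l=0 r=11: |-19|>|12| out[11]=361, l++
l=1 r=11: |-17|>|12| out[10]=289, l++
l=2 r=11: |-15|>|12| out[9]=225, l++
l=3 r=11: |-14|>|12| out[8]=196, l++
l=4 r=11: |-13|>|12| out[7]=169, l++
l=5 r=11: |-11|<=|12| out[6]=144, r--
l=5 r=10: |-11|>|-3| out[5]=121, l++
l=6 r=10: |-10|>|-3| out[4]=100, l++

l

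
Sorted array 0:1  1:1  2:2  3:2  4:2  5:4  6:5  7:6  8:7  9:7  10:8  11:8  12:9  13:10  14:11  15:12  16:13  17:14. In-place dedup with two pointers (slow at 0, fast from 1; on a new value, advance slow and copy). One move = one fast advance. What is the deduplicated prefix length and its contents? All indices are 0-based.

length 13; prefix = [1, 2, 4, 5, 6, 7, 8, 9, 10, 11, 12, 13, 14]

slow=0 fast=1: a[fast]=1=a[slow] dup, fast++
slow=0 fast=2: a[fast]=2≠a[slow]=1 write a[1]=2, slow++,fast++
slow=1 fast=3: a[fast]=2=a[slow] dup, fast++
slow=1 fast=4: a[fast]=2=a[slow] dup, fast++
slow=1 fast=5: a[fast]=4≠a[slow]=2 write a[2]=4, slow++,fast++
slow=2 fast=6: a[fast]=5≠a[slow]=4 write a[3]=5, slow++,fast++
slow=3 fast=7: a[fast]=6≠a[slow]=5 write a[4]=6, slow++,fast++
slow=4 fast=8: a[fast]=7≠a[slow]=6 write a[5]=7, slow++,fast++
slow=5 fast=9: a[fast]=7=a[slow] dup, fast++
slow=5 fast=10: a[fast]=8≠a[slow]=7 write a[6]=8, slow++,fast++
slow=6 fast=11: a[fast]=8=a[slow] dup, fast++
slow=6 fast=12: a[fast]=9≠a[slow]=8 write a[7]=9, slow++,fast++
slow=7 fast=13: a[fast]=10≠a[slow]=9 write a[8]=10, slow++,fast++
slow=8 fast=14: a[fast]=11≠a[slow]=10 write a[9]=11, slow++,fast++
slow=9 fast=15: a[fast]=12≠a[slow]=11 write a[10]=12, slow++,fast++
slow=10 fast=16: a[fast]=13≠a[slow]=12 write a[11]=13, slow++,fast++
slow=11 fast=17: a[fast]=14≠a[slow]=13 write a[12]=14, slow++,fast++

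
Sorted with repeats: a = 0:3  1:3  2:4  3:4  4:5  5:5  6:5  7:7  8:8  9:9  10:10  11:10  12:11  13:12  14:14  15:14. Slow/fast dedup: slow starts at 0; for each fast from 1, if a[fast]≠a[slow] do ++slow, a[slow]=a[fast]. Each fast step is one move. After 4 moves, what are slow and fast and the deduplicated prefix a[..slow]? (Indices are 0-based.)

slow=0 fast=1: a[fast]=3=a[slow] dup, fast++
slow=0 fast=2: a[fast]=4≠a[slow]=3 write a[1]=4, slow++,fast++
slow=1 fast=3: a[fast]=4=a[slow] dup, fast++
slow=1 fast=4: a[fast]=5≠a[slow]=4 write a[2]=5, slow++,fast++

slow=2, fast=5, prefix=[3, 4, 5]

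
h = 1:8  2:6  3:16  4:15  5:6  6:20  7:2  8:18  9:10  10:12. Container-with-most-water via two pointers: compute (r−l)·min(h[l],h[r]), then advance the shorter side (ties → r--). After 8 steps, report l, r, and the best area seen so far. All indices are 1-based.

[1,10] min(8,12)*9=72 best=72 * → l++
[2,10] min(6,12)*8=48 best=72 → l++
[3,10] min(16,12)*7=84 best=84 * → r--
[3,9] min(16,10)*6=60 best=84 → r--
[3,8] min(16,18)*5=80 best=84 → l++
[4,8] min(15,18)*4=60 best=84 → l++
[5,8] min(6,18)*3=18 best=84 → l++
[6,8] min(20,18)*2=36 best=84 → r--

l=6, r=7, best area=84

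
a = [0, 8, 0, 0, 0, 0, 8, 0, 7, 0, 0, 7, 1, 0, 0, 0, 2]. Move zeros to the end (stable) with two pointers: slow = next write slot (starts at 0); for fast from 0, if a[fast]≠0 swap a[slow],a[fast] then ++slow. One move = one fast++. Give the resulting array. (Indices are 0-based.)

(s=0,f=0) a[fast]=0 → fast++
(s=0,f=1) a[fast]=8≠0 swap→a[0]=8 → slow++,fast++
(s=1,f=2) a[fast]=0 → fast++
(s=1,f=3) a[fast]=0 → fast++
(s=1,f=4) a[fast]=0 → fast++
(s=1,f=5) a[fast]=0 → fast++
(s=1,f=6) a[fast]=8≠0 swap→a[1]=8 → slow++,fast++
(s=2,f=7) a[fast]=0 → fast++
(s=2,f=8) a[fast]=7≠0 swap→a[2]=7 → slow++,fast++
(s=3,f=9) a[fast]=0 → fast++
(s=3,f=10) a[fast]=0 → fast++
(s=3,f=11) a[fast]=7≠0 swap→a[3]=7 → slow++,fast++
(s=4,f=12) a[fast]=1≠0 swap→a[4]=1 → slow++,fast++
(s=5,f=13) a[fast]=0 → fast++
(s=5,f=14) a[fast]=0 → fast++
(s=5,f=15) a[fast]=0 → fast++
(s=5,f=16) a[fast]=2≠0 swap→a[5]=2 → slow++,fast++

[8, 8, 7, 7, 1, 2, 0, 0, 0, 0, 0, 0, 0, 0, 0, 0, 0]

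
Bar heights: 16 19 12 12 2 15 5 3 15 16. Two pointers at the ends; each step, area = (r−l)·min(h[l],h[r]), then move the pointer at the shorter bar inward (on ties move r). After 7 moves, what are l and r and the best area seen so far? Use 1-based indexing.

[1,10] min(16,16)*9=144 best=144 * → r--
[1,9] min(16,15)*8=120 best=144 → r--
[1,8] min(16,3)*7=21 best=144 → r--
[1,7] min(16,5)*6=30 best=144 → r--
[1,6] min(16,15)*5=75 best=144 → r--
[1,5] min(16,2)*4=8 best=144 → r--
[1,4] min(16,12)*3=36 best=144 → r--

l=1, r=3, best area=144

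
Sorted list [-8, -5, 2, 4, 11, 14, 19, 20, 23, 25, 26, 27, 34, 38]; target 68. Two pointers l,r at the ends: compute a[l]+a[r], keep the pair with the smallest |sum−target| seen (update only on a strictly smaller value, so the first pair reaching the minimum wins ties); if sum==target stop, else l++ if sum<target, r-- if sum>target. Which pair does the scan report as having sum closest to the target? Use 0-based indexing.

l=0 r=13: -8+38=30 d=38 *, l++
l=1 r=13: -5+38=33 d=35 *, l++
l=2 r=13: 2+38=40 d=28 *, l++
l=3 r=13: 4+38=42 d=26 *, l++
l=4 r=13: 11+38=49 d=19 *, l++
l=5 r=13: 14+38=52 d=16 *, l++
l=6 r=13: 19+38=57 d=11 *, l++
l=7 r=13: 20+38=58 d=10 *, l++
l=8 r=13: 23+38=61 d=7 *, l++
l=9 r=13: 25+38=63 d=5 *, l++
l=10 r=13: 26+38=64 d=4 *, l++
l=11 r=13: 27+38=65 d=3 *, l++
l=12 r=13: 34+38=72 d=4, r--

pair (27, 38) with sum 65 (|Δ|=3)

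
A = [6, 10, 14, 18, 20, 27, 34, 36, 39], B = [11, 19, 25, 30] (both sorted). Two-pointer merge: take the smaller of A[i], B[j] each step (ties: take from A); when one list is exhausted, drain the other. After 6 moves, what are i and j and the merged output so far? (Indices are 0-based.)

i=0 j=0: A[i]=6<=B[j]=11 take 6, i++
i=1 j=0: A[i]=10<=B[j]=11 take 10, i++
i=2 j=0: A[i]=14>B[j]=11 take 11, j++
i=2 j=1: A[i]=14<=B[j]=19 take 14, i++
i=3 j=1: A[i]=18<=B[j]=19 take 18, i++
i=4 j=1: A[i]=20>B[j]=19 take 19, j++

i=4, j=2, merged so far=[6, 10, 11, 14, 18, 19]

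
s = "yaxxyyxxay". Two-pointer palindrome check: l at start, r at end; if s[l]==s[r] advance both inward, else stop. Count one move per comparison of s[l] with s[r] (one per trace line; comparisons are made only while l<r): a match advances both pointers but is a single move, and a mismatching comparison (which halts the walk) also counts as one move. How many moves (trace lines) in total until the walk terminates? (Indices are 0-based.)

[0,9] 'y'=='y' → l++,r--
[1,8] 'a'=='a' → l++,r--
[2,7] 'x'=='x' → l++,r--
[3,6] 'x'=='x' → l++,r--
[4,5] 'y'=='y' → l++,r--

5 moves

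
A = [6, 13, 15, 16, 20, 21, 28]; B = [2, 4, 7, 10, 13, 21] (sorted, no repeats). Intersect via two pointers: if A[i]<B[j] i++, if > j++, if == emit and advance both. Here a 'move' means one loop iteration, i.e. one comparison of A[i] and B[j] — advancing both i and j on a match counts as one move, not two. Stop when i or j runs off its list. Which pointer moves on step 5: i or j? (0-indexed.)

j

[i=0,j=0] 6>2 → j++
[i=0,j=1] 6>4 → j++
[i=0,j=2] 6<7 → i++
[i=1,j=2] 13>7 → j++
[i=1,j=3] 13>10 → j++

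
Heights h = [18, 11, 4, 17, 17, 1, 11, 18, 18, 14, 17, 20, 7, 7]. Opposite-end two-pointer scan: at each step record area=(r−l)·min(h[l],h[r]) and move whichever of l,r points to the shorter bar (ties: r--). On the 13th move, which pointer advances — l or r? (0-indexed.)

l

[0,13] min(18,7)*13=91 best=91 * → r--
[0,12] min(18,7)*12=84 best=91 → r--
[0,11] min(18,20)*11=198 best=198 * → l++
[1,11] min(11,20)*10=110 best=198 → l++
[2,11] min(4,20)*9=36 best=198 → l++
[3,11] min(17,20)*8=136 best=198 → l++
[4,11] min(17,20)*7=119 best=198 → l++
[5,11] min(1,20)*6=6 best=198 → l++
[6,11] min(11,20)*5=55 best=198 → l++
[7,11] min(18,20)*4=72 best=198 → l++
[8,11] min(18,20)*3=54 best=198 → l++
[9,11] min(14,20)*2=28 best=198 → l++
[10,11] min(17,20)*1=17 best=198 → l++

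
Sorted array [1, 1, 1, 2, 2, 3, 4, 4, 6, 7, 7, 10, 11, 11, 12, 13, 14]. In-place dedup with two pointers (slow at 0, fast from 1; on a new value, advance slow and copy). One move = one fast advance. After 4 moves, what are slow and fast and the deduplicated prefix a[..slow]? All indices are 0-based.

slow=1, fast=5, prefix=[1, 2]

(s=0,f=1) a[fast]=1=a[slow] dup → fast++
(s=0,f=2) a[fast]=1=a[slow] dup → fast++
(s=0,f=3) a[fast]=2≠a[slow]=1 write a[1]=2 → slow++,fast++
(s=1,f=4) a[fast]=2=a[slow] dup → fast++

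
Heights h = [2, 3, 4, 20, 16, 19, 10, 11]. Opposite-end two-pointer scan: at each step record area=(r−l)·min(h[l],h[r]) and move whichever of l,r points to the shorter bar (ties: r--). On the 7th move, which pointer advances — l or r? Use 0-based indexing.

l=0 r=7: min(2,11)*7=14 best=14 *, l++
l=1 r=7: min(3,11)*6=18 best=18 *, l++
l=2 r=7: min(4,11)*5=20 best=20 *, l++
l=3 r=7: min(20,11)*4=44 best=44 *, r--
l=3 r=6: min(20,10)*3=30 best=44, r--
l=3 r=5: min(20,19)*2=38 best=44, r--
l=3 r=4: min(20,16)*1=16 best=44, r--

r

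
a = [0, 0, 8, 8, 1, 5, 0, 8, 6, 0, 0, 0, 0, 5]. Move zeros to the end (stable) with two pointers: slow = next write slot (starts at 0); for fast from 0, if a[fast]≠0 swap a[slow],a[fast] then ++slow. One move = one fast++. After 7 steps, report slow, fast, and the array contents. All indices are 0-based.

slow=0 fast=0: a[fast]=0, fast++
slow=0 fast=1: a[fast]=0, fast++
slow=0 fast=2: a[fast]=8≠0 swap→a[0]=8, slow++,fast++
slow=1 fast=3: a[fast]=8≠0 swap→a[1]=8, slow++,fast++
slow=2 fast=4: a[fast]=1≠0 swap→a[2]=1, slow++,fast++
slow=3 fast=5: a[fast]=5≠0 swap→a[3]=5, slow++,fast++
slow=4 fast=6: a[fast]=0, fast++

slow=4, fast=7, a=[8, 8, 1, 5, 0, 0, 0, 8, 6, 0, 0, 0, 0, 5]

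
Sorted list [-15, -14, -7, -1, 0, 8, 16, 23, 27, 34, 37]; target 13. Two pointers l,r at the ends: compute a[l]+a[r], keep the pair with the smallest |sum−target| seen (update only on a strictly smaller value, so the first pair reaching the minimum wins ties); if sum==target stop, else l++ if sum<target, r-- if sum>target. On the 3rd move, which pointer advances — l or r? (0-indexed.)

l

l=0 r=10: -15+37=22 d=9 *, r--
l=0 r=9: -15+34=19 d=6 *, r--
l=0 r=8: -15+27=12 d=1 *, l++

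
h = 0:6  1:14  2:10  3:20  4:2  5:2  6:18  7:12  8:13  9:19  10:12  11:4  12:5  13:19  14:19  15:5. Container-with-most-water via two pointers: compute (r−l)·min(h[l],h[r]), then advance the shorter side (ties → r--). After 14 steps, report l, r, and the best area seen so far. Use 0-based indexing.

l=3, r=4, best area=209

l=0 r=15: min(6,5)*15=75 best=75 *, r--
l=0 r=14: min(6,19)*14=84 best=84 *, l++
l=1 r=14: min(14,19)*13=182 best=182 *, l++
l=2 r=14: min(10,19)*12=120 best=182, l++
l=3 r=14: min(20,19)*11=209 best=209 *, r--
l=3 r=13: min(20,19)*10=190 best=209, r--
l=3 r=12: min(20,5)*9=45 best=209, r--
l=3 r=11: min(20,4)*8=32 best=209, r--
l=3 r=10: min(20,12)*7=84 best=209, r--
l=3 r=9: min(20,19)*6=114 best=209, r--
l=3 r=8: min(20,13)*5=65 best=209, r--
l=3 r=7: min(20,12)*4=48 best=209, r--
l=3 r=6: min(20,18)*3=54 best=209, r--
l=3 r=5: min(20,2)*2=4 best=209, r--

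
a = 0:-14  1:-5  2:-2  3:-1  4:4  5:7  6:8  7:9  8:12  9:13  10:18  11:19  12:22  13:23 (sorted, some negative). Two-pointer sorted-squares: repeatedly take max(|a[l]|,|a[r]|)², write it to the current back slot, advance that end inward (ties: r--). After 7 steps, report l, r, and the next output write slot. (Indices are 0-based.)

l=1, r=7, next write slot=6

l=0 r=13: |-14|<=|23| out[13]=529, r--
l=0 r=12: |-14|<=|22| out[12]=484, r--
l=0 r=11: |-14|<=|19| out[11]=361, r--
l=0 r=10: |-14|<=|18| out[10]=324, r--
l=0 r=9: |-14|>|13| out[9]=196, l++
l=1 r=9: |-5|<=|13| out[8]=169, r--
l=1 r=8: |-5|<=|12| out[7]=144, r--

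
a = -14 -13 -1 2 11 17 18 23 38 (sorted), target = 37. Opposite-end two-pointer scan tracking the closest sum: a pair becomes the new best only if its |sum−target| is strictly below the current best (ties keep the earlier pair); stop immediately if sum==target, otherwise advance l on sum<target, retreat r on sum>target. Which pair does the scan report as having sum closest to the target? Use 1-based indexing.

[1,9] -14+38=24 d=13 * → l++
[2,9] -13+38=25 d=12 * → l++
[3,9] -1+38=37 d=0 * → stop

pair (-1, 38) with sum 37 (|Δ|=0)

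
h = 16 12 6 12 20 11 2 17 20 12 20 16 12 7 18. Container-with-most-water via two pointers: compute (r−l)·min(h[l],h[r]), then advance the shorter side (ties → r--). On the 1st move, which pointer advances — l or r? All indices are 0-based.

l=0 r=14: min(16,18)*14=224 best=224 *, l++

l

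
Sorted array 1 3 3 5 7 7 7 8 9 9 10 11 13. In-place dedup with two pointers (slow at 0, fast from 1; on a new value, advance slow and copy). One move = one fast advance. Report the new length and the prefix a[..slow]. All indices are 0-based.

slow=0 fast=1: a[fast]=3≠a[slow]=1 write a[1]=3, slow++,fast++
slow=1 fast=2: a[fast]=3=a[slow] dup, fast++
slow=1 fast=3: a[fast]=5≠a[slow]=3 write a[2]=5, slow++,fast++
slow=2 fast=4: a[fast]=7≠a[slow]=5 write a[3]=7, slow++,fast++
slow=3 fast=5: a[fast]=7=a[slow] dup, fast++
slow=3 fast=6: a[fast]=7=a[slow] dup, fast++
slow=3 fast=7: a[fast]=8≠a[slow]=7 write a[4]=8, slow++,fast++
slow=4 fast=8: a[fast]=9≠a[slow]=8 write a[5]=9, slow++,fast++
slow=5 fast=9: a[fast]=9=a[slow] dup, fast++
slow=5 fast=10: a[fast]=10≠a[slow]=9 write a[6]=10, slow++,fast++
slow=6 fast=11: a[fast]=11≠a[slow]=10 write a[7]=11, slow++,fast++
slow=7 fast=12: a[fast]=13≠a[slow]=11 write a[8]=13, slow++,fast++

length 9; prefix = [1, 3, 5, 7, 8, 9, 10, 11, 13]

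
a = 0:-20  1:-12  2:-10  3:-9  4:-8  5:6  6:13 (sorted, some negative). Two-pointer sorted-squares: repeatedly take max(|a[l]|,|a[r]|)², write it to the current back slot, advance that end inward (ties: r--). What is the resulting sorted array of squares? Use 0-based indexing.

[0,6] |-20|>|13| out[6]=400 → l++
[1,6] |-12|<=|13| out[5]=169 → r--
[1,5] |-12|>|6| out[4]=144 → l++
[2,5] |-10|>|6| out[3]=100 → l++
[3,5] |-9|>|6| out[2]=81 → l++
[4,5] |-8|>|6| out[1]=64 → l++
[5,5] |6|<=|6| out[0]=36 → r--

[36, 64, 81, 100, 144, 169, 400]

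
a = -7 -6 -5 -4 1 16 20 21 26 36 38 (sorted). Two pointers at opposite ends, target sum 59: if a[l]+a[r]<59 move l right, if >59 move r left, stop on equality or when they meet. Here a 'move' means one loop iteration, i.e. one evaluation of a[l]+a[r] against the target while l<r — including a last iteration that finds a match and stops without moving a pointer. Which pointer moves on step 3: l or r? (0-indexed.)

[0,10] -7+38=31 <59 → l++
[1,10] -6+38=32 <59 → l++
[2,10] -5+38=33 <59 → l++

l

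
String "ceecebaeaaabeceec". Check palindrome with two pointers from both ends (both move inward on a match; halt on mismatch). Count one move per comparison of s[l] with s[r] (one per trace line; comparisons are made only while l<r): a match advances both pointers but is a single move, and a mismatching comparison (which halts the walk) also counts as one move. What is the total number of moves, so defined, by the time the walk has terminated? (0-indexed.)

8 moves

l=0 r=16: 'c'=='c', l++,r--
l=1 r=15: 'e'=='e', l++,r--
l=2 r=14: 'e'=='e', l++,r--
l=3 r=13: 'c'=='c', l++,r--
l=4 r=12: 'e'=='e', l++,r--
l=5 r=11: 'b'=='b', l++,r--
l=6 r=10: 'a'=='a', l++,r--
l=7 r=9: 'e'!='a', stop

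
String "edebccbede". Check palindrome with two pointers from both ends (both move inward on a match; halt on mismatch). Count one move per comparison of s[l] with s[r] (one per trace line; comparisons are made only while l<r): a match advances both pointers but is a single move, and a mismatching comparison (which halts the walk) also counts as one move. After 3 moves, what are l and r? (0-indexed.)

l=3, r=6

l=0 r=9: 'e'=='e', l++,r--
l=1 r=8: 'd'=='d', l++,r--
l=2 r=7: 'e'=='e', l++,r--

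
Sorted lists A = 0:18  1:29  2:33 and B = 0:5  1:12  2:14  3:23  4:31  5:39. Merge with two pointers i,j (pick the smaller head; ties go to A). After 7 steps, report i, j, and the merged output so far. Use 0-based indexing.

i=0 j=0: A[i]=18>B[j]=5 take 5, j++
i=0 j=1: A[i]=18>B[j]=12 take 12, j++
i=0 j=2: A[i]=18>B[j]=14 take 14, j++
i=0 j=3: A[i]=18<=B[j]=23 take 18, i++
i=1 j=3: A[i]=29>B[j]=23 take 23, j++
i=1 j=4: A[i]=29<=B[j]=31 take 29, i++
i=2 j=4: A[i]=33>B[j]=31 take 31, j++

i=2, j=5, merged so far=[5, 12, 14, 18, 23, 29, 31]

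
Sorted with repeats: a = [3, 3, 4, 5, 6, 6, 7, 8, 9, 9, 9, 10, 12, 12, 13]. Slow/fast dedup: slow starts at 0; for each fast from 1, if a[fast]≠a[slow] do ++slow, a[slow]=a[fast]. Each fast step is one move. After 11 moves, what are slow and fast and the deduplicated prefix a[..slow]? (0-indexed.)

slow=0 fast=1: a[fast]=3=a[slow] dup, fast++
slow=0 fast=2: a[fast]=4≠a[slow]=3 write a[1]=4, slow++,fast++
slow=1 fast=3: a[fast]=5≠a[slow]=4 write a[2]=5, slow++,fast++
slow=2 fast=4: a[fast]=6≠a[slow]=5 write a[3]=6, slow++,fast++
slow=3 fast=5: a[fast]=6=a[slow] dup, fast++
slow=3 fast=6: a[fast]=7≠a[slow]=6 write a[4]=7, slow++,fast++
slow=4 fast=7: a[fast]=8≠a[slow]=7 write a[5]=8, slow++,fast++
slow=5 fast=8: a[fast]=9≠a[slow]=8 write a[6]=9, slow++,fast++
slow=6 fast=9: a[fast]=9=a[slow] dup, fast++
slow=6 fast=10: a[fast]=9=a[slow] dup, fast++
slow=6 fast=11: a[fast]=10≠a[slow]=9 write a[7]=10, slow++,fast++

slow=7, fast=12, prefix=[3, 4, 5, 6, 7, 8, 9, 10]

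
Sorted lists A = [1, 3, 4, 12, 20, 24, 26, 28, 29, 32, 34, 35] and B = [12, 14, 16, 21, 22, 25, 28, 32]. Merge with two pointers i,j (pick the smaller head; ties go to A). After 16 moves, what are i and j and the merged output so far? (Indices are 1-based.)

i=10, j=8, merged so far=[1, 3, 4, 12, 12, 14, 16, 20, 21, 22, 24, 25, 26, 28, 28, 29]

i=1 j=1: A[i]=1<=B[j]=12 take 1, i++
i=2 j=1: A[i]=3<=B[j]=12 take 3, i++
i=3 j=1: A[i]=4<=B[j]=12 take 4, i++
i=4 j=1: A[i]=12<=B[j]=12 take 12, i++
i=5 j=1: A[i]=20>B[j]=12 take 12, j++
i=5 j=2: A[i]=20>B[j]=14 take 14, j++
i=5 j=3: A[i]=20>B[j]=16 take 16, j++
i=5 j=4: A[i]=20<=B[j]=21 take 20, i++
i=6 j=4: A[i]=24>B[j]=21 take 21, j++
i=6 j=5: A[i]=24>B[j]=22 take 22, j++
i=6 j=6: A[i]=24<=B[j]=25 take 24, i++
i=7 j=6: A[i]=26>B[j]=25 take 25, j++
i=7 j=7: A[i]=26<=B[j]=28 take 26, i++
i=8 j=7: A[i]=28<=B[j]=28 take 28, i++
i=9 j=7: A[i]=29>B[j]=28 take 28, j++
i=9 j=8: A[i]=29<=B[j]=32 take 29, i++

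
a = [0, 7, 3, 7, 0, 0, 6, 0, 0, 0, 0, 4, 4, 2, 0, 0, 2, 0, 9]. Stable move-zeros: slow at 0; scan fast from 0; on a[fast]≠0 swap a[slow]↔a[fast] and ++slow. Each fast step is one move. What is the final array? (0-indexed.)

slow=0 fast=0: a[fast]=0, fast++
slow=0 fast=1: a[fast]=7≠0 swap→a[0]=7, slow++,fast++
slow=1 fast=2: a[fast]=3≠0 swap→a[1]=3, slow++,fast++
slow=2 fast=3: a[fast]=7≠0 swap→a[2]=7, slow++,fast++
slow=3 fast=4: a[fast]=0, fast++
slow=3 fast=5: a[fast]=0, fast++
slow=3 fast=6: a[fast]=6≠0 swap→a[3]=6, slow++,fast++
slow=4 fast=7: a[fast]=0, fast++
slow=4 fast=8: a[fast]=0, fast++
slow=4 fast=9: a[fast]=0, fast++
slow=4 fast=10: a[fast]=0, fast++
slow=4 fast=11: a[fast]=4≠0 swap→a[4]=4, slow++,fast++
slow=5 fast=12: a[fast]=4≠0 swap→a[5]=4, slow++,fast++
slow=6 fast=13: a[fast]=2≠0 swap→a[6]=2, slow++,fast++
slow=7 fast=14: a[fast]=0, fast++
slow=7 fast=15: a[fast]=0, fast++
slow=7 fast=16: a[fast]=2≠0 swap→a[7]=2, slow++,fast++
slow=8 fast=17: a[fast]=0, fast++
slow=8 fast=18: a[fast]=9≠0 swap→a[8]=9, slow++,fast++

[7, 3, 7, 6, 4, 4, 2, 2, 9, 0, 0, 0, 0, 0, 0, 0, 0, 0, 0]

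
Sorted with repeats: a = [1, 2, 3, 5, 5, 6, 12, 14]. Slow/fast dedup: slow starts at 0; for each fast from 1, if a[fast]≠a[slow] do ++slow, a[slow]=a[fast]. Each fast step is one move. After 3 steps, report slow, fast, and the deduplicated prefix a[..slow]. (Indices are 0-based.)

slow=3, fast=4, prefix=[1, 2, 3, 5]

slow=0 fast=1: a[fast]=2≠a[slow]=1 write a[1]=2, slow++,fast++
slow=1 fast=2: a[fast]=3≠a[slow]=2 write a[2]=3, slow++,fast++
slow=2 fast=3: a[fast]=5≠a[slow]=3 write a[3]=5, slow++,fast++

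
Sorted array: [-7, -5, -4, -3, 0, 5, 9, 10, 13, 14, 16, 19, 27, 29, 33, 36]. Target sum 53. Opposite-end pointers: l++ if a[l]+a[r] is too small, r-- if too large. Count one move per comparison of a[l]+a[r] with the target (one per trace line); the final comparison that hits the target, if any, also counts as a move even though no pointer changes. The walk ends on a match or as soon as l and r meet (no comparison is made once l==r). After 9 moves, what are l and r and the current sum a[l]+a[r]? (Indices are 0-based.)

[0,15] -7+36=29 <53 → l++
[1,15] -5+36=31 <53 → l++
[2,15] -4+36=32 <53 → l++
[3,15] -3+36=33 <53 → l++
[4,15] 0+36=36 <53 → l++
[5,15] 5+36=41 <53 → l++
[6,15] 9+36=45 <53 → l++
[7,15] 10+36=46 <53 → l++
[8,15] 13+36=49 <53 → l++

l=9, r=15, sum=50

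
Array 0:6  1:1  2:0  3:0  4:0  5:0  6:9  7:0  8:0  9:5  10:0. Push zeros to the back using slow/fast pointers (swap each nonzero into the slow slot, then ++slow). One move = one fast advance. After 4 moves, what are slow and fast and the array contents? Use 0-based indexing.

(s=0,f=0) a[fast]=6≠0 swap→a[0]=6 → slow++,fast++
(s=1,f=1) a[fast]=1≠0 swap→a[1]=1 → slow++,fast++
(s=2,f=2) a[fast]=0 → fast++
(s=2,f=3) a[fast]=0 → fast++

slow=2, fast=4, a=[6, 1, 0, 0, 0, 0, 9, 0, 0, 5, 0]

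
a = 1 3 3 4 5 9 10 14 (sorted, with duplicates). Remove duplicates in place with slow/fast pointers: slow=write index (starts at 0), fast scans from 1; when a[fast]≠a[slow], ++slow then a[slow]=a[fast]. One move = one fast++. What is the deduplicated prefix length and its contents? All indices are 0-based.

length 7; prefix = [1, 3, 4, 5, 9, 10, 14]

slow=0 fast=1: a[fast]=3≠a[slow]=1 write a[1]=3, slow++,fast++
slow=1 fast=2: a[fast]=3=a[slow] dup, fast++
slow=1 fast=3: a[fast]=4≠a[slow]=3 write a[2]=4, slow++,fast++
slow=2 fast=4: a[fast]=5≠a[slow]=4 write a[3]=5, slow++,fast++
slow=3 fast=5: a[fast]=9≠a[slow]=5 write a[4]=9, slow++,fast++
slow=4 fast=6: a[fast]=10≠a[slow]=9 write a[5]=10, slow++,fast++
slow=5 fast=7: a[fast]=14≠a[slow]=10 write a[6]=14, slow++,fast++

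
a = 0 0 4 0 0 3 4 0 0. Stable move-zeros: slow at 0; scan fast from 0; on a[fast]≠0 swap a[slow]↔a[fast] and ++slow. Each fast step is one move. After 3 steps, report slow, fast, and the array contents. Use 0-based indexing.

slow=1, fast=3, a=[4, 0, 0, 0, 0, 3, 4, 0, 0]

(s=0,f=0) a[fast]=0 → fast++
(s=0,f=1) a[fast]=0 → fast++
(s=0,f=2) a[fast]=4≠0 swap→a[0]=4 → slow++,fast++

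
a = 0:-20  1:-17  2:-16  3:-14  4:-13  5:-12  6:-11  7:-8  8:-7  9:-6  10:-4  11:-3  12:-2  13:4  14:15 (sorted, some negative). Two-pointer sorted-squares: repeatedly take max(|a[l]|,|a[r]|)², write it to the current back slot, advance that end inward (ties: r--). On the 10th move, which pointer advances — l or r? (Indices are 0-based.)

l

l=0 r=14: |-20|>|15| out[14]=400, l++
l=1 r=14: |-17|>|15| out[13]=289, l++
l=2 r=14: |-16|>|15| out[12]=256, l++
l=3 r=14: |-14|<=|15| out[11]=225, r--
l=3 r=13: |-14|>|4| out[10]=196, l++
l=4 r=13: |-13|>|4| out[9]=169, l++
l=5 r=13: |-12|>|4| out[8]=144, l++
l=6 r=13: |-11|>|4| out[7]=121, l++
l=7 r=13: |-8|>|4| out[6]=64, l++
l=8 r=13: |-7|>|4| out[5]=49, l++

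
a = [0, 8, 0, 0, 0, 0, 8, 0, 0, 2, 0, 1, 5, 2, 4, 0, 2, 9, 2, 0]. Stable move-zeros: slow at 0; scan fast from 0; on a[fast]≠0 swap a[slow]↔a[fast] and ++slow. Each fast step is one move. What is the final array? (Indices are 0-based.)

slow=0 fast=0: a[fast]=0, fast++
slow=0 fast=1: a[fast]=8≠0 swap→a[0]=8, slow++,fast++
slow=1 fast=2: a[fast]=0, fast++
slow=1 fast=3: a[fast]=0, fast++
slow=1 fast=4: a[fast]=0, fast++
slow=1 fast=5: a[fast]=0, fast++
slow=1 fast=6: a[fast]=8≠0 swap→a[1]=8, slow++,fast++
slow=2 fast=7: a[fast]=0, fast++
slow=2 fast=8: a[fast]=0, fast++
slow=2 fast=9: a[fast]=2≠0 swap→a[2]=2, slow++,fast++
slow=3 fast=10: a[fast]=0, fast++
slow=3 fast=11: a[fast]=1≠0 swap→a[3]=1, slow++,fast++
slow=4 fast=12: a[fast]=5≠0 swap→a[4]=5, slow++,fast++
slow=5 fast=13: a[fast]=2≠0 swap→a[5]=2, slow++,fast++
slow=6 fast=14: a[fast]=4≠0 swap→a[6]=4, slow++,fast++
slow=7 fast=15: a[fast]=0, fast++
slow=7 fast=16: a[fast]=2≠0 swap→a[7]=2, slow++,fast++
slow=8 fast=17: a[fast]=9≠0 swap→a[8]=9, slow++,fast++
slow=9 fast=18: a[fast]=2≠0 swap→a[9]=2, slow++,fast++
slow=10 fast=19: a[fast]=0, fast++

[8, 8, 2, 1, 5, 2, 4, 2, 9, 2, 0, 0, 0, 0, 0, 0, 0, 0, 0, 0]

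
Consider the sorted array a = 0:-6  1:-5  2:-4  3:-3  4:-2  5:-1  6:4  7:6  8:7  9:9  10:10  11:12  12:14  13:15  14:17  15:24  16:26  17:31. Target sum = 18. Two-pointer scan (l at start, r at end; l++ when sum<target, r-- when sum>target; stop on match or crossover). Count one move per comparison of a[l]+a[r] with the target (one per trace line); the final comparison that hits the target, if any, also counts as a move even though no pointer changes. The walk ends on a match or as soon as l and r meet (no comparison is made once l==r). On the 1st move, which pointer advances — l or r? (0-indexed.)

r

[0,17] -6+31=25 >18 → r--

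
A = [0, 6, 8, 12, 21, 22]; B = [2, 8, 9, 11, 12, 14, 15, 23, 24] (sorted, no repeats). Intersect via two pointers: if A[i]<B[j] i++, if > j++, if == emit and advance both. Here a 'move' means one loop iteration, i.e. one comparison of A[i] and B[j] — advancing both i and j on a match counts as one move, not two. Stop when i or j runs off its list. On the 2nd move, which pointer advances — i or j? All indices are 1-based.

[i=1,j=1] 0<2 → i++
[i=2,j=1] 6>2 → j++

j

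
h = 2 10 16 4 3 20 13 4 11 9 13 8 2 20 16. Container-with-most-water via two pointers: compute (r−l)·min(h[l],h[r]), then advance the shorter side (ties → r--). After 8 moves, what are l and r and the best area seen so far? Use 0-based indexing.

l=5, r=11, best area=192

[0,14] min(2,16)*14=28 best=28 * → l++
[1,14] min(10,16)*13=130 best=130 * → l++
[2,14] min(16,16)*12=192 best=192 * → r--
[2,13] min(16,20)*11=176 best=192 → l++
[3,13] min(4,20)*10=40 best=192 → l++
[4,13] min(3,20)*9=27 best=192 → l++
[5,13] min(20,20)*8=160 best=192 → r--
[5,12] min(20,2)*7=14 best=192 → r--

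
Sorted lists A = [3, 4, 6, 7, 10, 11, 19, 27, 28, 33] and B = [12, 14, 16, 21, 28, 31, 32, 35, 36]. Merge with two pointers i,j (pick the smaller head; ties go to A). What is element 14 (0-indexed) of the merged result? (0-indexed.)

merged[14] = 31

[i=0,j=0] A[i]=3<=B[j]=12 take 3 → i++
[i=1,j=0] A[i]=4<=B[j]=12 take 4 → i++
[i=2,j=0] A[i]=6<=B[j]=12 take 6 → i++
[i=3,j=0] A[i]=7<=B[j]=12 take 7 → i++
[i=4,j=0] A[i]=10<=B[j]=12 take 10 → i++
[i=5,j=0] A[i]=11<=B[j]=12 take 11 → i++
[i=6,j=0] A[i]=19>B[j]=12 take 12 → j++
[i=6,j=1] A[i]=19>B[j]=14 take 14 → j++
[i=6,j=2] A[i]=19>B[j]=16 take 16 → j++
[i=6,j=3] A[i]=19<=B[j]=21 take 19 → i++
[i=7,j=3] A[i]=27>B[j]=21 take 21 → j++
[i=7,j=4] A[i]=27<=B[j]=28 take 27 → i++
[i=8,j=4] A[i]=28<=B[j]=28 take 28 → i++
[i=9,j=4] A[i]=33>B[j]=28 take 28 → j++
[i=9,j=5] A[i]=33>B[j]=31 take 31 → j++
[i=9,j=6] A[i]=33>B[j]=32 take 32 → j++
[i=9,j=7] A[i]=33<=B[j]=35 take 33 → i++
[i=10,j=7] A done, take B[j]=35 → j++
[i=10,j=8] A done, take B[j]=36 → j++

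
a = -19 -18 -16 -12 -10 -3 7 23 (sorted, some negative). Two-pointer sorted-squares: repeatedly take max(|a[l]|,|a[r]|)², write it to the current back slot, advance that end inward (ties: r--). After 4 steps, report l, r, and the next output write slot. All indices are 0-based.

l=3, r=6, next write slot=3

[0,7] |-19|<=|23| out[7]=529 → r--
[0,6] |-19|>|7| out[6]=361 → l++
[1,6] |-18|>|7| out[5]=324 → l++
[2,6] |-16|>|7| out[4]=256 → l++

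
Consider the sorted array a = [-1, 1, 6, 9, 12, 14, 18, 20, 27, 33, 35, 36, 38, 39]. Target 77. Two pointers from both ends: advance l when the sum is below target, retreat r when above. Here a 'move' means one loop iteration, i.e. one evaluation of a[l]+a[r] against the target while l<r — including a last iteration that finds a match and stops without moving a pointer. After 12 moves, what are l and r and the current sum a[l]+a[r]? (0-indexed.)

l=12, r=13, sum=77

l=0 r=13: -1+39=38 <77, l++
l=1 r=13: 1+39=40 <77, l++
l=2 r=13: 6+39=45 <77, l++
l=3 r=13: 9+39=48 <77, l++
l=4 r=13: 12+39=51 <77, l++
l=5 r=13: 14+39=53 <77, l++
l=6 r=13: 18+39=57 <77, l++
l=7 r=13: 20+39=59 <77, l++
l=8 r=13: 27+39=66 <77, l++
l=9 r=13: 33+39=72 <77, l++
l=10 r=13: 35+39=74 <77, l++
l=11 r=13: 36+39=75 <77, l++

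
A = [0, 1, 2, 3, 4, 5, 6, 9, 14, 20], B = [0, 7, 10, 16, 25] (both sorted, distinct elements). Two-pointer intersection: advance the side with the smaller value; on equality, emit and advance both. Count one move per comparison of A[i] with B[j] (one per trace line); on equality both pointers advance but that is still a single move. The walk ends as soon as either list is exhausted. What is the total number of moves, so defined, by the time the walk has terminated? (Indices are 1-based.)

[i=1,j=1] 0==0 emit → i++,j++
[i=2,j=2] 1<7 → i++
[i=3,j=2] 2<7 → i++
[i=4,j=2] 3<7 → i++
[i=5,j=2] 4<7 → i++
[i=6,j=2] 5<7 → i++
[i=7,j=2] 6<7 → i++
[i=8,j=2] 9>7 → j++
[i=8,j=3] 9<10 → i++
[i=9,j=3] 14>10 → j++
[i=9,j=4] 14<16 → i++
[i=10,j=4] 20>16 → j++
[i=10,j=5] 20<25 → i++

13 moves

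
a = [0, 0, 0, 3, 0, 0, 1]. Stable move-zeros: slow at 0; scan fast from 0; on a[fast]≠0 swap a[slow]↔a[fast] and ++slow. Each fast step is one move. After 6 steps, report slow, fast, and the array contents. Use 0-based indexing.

slow=1, fast=6, a=[3, 0, 0, 0, 0, 0, 1]

slow=0 fast=0: a[fast]=0, fast++
slow=0 fast=1: a[fast]=0, fast++
slow=0 fast=2: a[fast]=0, fast++
slow=0 fast=3: a[fast]=3≠0 swap→a[0]=3, slow++,fast++
slow=1 fast=4: a[fast]=0, fast++
slow=1 fast=5: a[fast]=0, fast++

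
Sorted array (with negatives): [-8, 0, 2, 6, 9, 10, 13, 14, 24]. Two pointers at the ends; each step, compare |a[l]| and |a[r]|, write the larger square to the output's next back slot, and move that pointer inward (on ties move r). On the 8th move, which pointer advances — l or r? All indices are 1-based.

l=1 r=9: |-8|<=|24| out[9]=576, r--
l=1 r=8: |-8|<=|14| out[8]=196, r--
l=1 r=7: |-8|<=|13| out[7]=169, r--
l=1 r=6: |-8|<=|10| out[6]=100, r--
l=1 r=5: |-8|<=|9| out[5]=81, r--
l=1 r=4: |-8|>|6| out[4]=64, l++
l=2 r=4: |0|<=|6| out[3]=36, r--
l=2 r=3: |0|<=|2| out[2]=4, r--

r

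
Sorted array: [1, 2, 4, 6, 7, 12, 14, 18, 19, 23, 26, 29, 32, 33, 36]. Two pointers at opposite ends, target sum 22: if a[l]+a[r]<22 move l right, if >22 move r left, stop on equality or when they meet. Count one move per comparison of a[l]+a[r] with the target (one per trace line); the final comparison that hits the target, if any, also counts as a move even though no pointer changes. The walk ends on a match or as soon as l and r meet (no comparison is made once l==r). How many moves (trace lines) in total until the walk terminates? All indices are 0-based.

10 moves

[0,14] 1+36=37 >22 → r--
[0,13] 1+33=34 >22 → r--
[0,12] 1+32=33 >22 → r--
[0,11] 1+29=30 >22 → r--
[0,10] 1+26=27 >22 → r--
[0,9] 1+23=24 >22 → r--
[0,8] 1+19=20 <22 → l++
[1,8] 2+19=21 <22 → l++
[2,8] 4+19=23 >22 → r--
[2,7] 4+18=22 → found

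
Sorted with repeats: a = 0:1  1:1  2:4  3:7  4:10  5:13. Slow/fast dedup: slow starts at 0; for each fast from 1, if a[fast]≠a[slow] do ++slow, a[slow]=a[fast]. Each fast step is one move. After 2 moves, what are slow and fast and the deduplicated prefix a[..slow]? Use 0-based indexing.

slow=0 fast=1: a[fast]=1=a[slow] dup, fast++
slow=0 fast=2: a[fast]=4≠a[slow]=1 write a[1]=4, slow++,fast++

slow=1, fast=3, prefix=[1, 4]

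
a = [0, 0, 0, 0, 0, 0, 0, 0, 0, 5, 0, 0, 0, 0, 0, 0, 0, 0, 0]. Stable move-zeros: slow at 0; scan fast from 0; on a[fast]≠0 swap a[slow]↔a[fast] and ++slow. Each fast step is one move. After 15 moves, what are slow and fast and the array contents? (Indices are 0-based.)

slow=0 fast=0: a[fast]=0, fast++
slow=0 fast=1: a[fast]=0, fast++
slow=0 fast=2: a[fast]=0, fast++
slow=0 fast=3: a[fast]=0, fast++
slow=0 fast=4: a[fast]=0, fast++
slow=0 fast=5: a[fast]=0, fast++
slow=0 fast=6: a[fast]=0, fast++
slow=0 fast=7: a[fast]=0, fast++
slow=0 fast=8: a[fast]=0, fast++
slow=0 fast=9: a[fast]=5≠0 swap→a[0]=5, slow++,fast++
slow=1 fast=10: a[fast]=0, fast++
slow=1 fast=11: a[fast]=0, fast++
slow=1 fast=12: a[fast]=0, fast++
slow=1 fast=13: a[fast]=0, fast++
slow=1 fast=14: a[fast]=0, fast++

slow=1, fast=15, a=[5, 0, 0, 0, 0, 0, 0, 0, 0, 0, 0, 0, 0, 0, 0, 0, 0, 0, 0]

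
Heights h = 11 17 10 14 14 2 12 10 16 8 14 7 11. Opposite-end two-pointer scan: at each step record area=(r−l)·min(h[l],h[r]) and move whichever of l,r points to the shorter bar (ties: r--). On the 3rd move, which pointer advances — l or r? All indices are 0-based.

l

[0,12] min(11,11)*12=132 best=132 * → r--
[0,11] min(11,7)*11=77 best=132 → r--
[0,10] min(11,14)*10=110 best=132 → l++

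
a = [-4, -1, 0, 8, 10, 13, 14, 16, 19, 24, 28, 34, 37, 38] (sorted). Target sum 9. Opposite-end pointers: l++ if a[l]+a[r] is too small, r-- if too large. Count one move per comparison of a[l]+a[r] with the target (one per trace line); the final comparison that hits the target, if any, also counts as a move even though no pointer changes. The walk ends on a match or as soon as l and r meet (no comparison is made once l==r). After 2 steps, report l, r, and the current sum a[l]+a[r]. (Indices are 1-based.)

[1,14] -4+38=34 >9 → r--
[1,13] -4+37=33 >9 → r--

l=1, r=12, sum=30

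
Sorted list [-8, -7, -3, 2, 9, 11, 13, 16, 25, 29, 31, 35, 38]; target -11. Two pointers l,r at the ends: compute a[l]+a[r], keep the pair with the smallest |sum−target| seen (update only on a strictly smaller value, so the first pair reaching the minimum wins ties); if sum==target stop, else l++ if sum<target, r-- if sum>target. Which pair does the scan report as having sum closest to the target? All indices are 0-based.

[0,12] -8+38=30 d=41 * → r--
[0,11] -8+35=27 d=38 * → r--
[0,10] -8+31=23 d=34 * → r--
[0,9] -8+29=21 d=32 * → r--
[0,8] -8+25=17 d=28 * → r--
[0,7] -8+16=8 d=19 * → r--
[0,6] -8+13=5 d=16 * → r--
[0,5] -8+11=3 d=14 * → r--
[0,4] -8+9=1 d=12 * → r--
[0,3] -8+2=-6 d=5 * → r--
[0,2] -8+-3=-11 d=0 * → stop

pair (-8, -3) with sum -11 (|Δ|=0)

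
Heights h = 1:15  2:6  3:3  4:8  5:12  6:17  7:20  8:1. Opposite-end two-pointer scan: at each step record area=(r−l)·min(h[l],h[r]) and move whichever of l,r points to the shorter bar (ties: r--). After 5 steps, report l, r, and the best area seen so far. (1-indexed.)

[1,8] min(15,1)*7=7 best=7 * → r--
[1,7] min(15,20)*6=90 best=90 * → l++
[2,7] min(6,20)*5=30 best=90 → l++
[3,7] min(3,20)*4=12 best=90 → l++
[4,7] min(8,20)*3=24 best=90 → l++

l=5, r=7, best area=90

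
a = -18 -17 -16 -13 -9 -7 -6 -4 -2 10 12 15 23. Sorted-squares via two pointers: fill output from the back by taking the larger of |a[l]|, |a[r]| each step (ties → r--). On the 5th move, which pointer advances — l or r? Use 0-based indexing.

r

l=0 r=12: |-18|<=|23| out[12]=529, r--
l=0 r=11: |-18|>|15| out[11]=324, l++
l=1 r=11: |-17|>|15| out[10]=289, l++
l=2 r=11: |-16|>|15| out[9]=256, l++
l=3 r=11: |-13|<=|15| out[8]=225, r--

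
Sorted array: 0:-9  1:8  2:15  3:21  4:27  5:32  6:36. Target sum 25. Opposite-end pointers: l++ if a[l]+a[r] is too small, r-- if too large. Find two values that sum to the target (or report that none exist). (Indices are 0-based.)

[0,6] -9+36=27 >25 → r--
[0,5] -9+32=23 <25 → l++
[1,5] 8+32=40 >25 → r--
[1,4] 8+27=35 >25 → r--
[1,3] 8+21=29 >25 → r--
[1,2] 8+15=23 <25 → l++

no pair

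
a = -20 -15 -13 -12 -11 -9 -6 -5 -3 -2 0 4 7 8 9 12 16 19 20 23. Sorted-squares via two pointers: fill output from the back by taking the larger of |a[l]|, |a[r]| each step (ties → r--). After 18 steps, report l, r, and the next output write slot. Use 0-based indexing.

l=9, r=10, next write slot=1

l=0 r=19: |-20|<=|23| out[19]=529, r--
l=0 r=18: |-20|<=|20| out[18]=400, r--
l=0 r=17: |-20|>|19| out[17]=400, l++
l=1 r=17: |-15|<=|19| out[16]=361, r--
l=1 r=16: |-15|<=|16| out[15]=256, r--
l=1 r=15: |-15|>|12| out[14]=225, l++
l=2 r=15: |-13|>|12| out[13]=169, l++
l=3 r=15: |-12|<=|12| out[12]=144, r--
l=3 r=14: |-12|>|9| out[11]=144, l++
l=4 r=14: |-11|>|9| out[10]=121, l++
l=5 r=14: |-9|<=|9| out[9]=81, r--
l=5 r=13: |-9|>|8| out[8]=81, l++
l=6 r=13: |-6|<=|8| out[7]=64, r--
l=6 r=12: |-6|<=|7| out[6]=49, r--
l=6 r=11: |-6|>|4| out[5]=36, l++
l=7 r=11: |-5|>|4| out[4]=25, l++
l=8 r=11: |-3|<=|4| out[3]=16, r--
l=8 r=10: |-3|>|0| out[2]=9, l++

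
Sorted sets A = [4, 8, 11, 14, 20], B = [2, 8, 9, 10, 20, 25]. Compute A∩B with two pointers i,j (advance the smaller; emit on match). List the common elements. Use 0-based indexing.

i=0 j=0: 4>2, j++
i=0 j=1: 4<8, i++
i=1 j=1: 8==8 emit, i++,j++
i=2 j=2: 11>9, j++
i=2 j=3: 11>10, j++
i=2 j=4: 11<20, i++
i=3 j=4: 14<20, i++
i=4 j=4: 20==20 emit, i++,j++

intersection = [8, 20]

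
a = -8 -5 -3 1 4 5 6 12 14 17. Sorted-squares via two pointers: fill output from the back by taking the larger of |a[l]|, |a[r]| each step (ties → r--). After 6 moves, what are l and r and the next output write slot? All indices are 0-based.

l=1, r=4, next write slot=3

l=0 r=9: |-8|<=|17| out[9]=289, r--
l=0 r=8: |-8|<=|14| out[8]=196, r--
l=0 r=7: |-8|<=|12| out[7]=144, r--
l=0 r=6: |-8|>|6| out[6]=64, l++
l=1 r=6: |-5|<=|6| out[5]=36, r--
l=1 r=5: |-5|<=|5| out[4]=25, r--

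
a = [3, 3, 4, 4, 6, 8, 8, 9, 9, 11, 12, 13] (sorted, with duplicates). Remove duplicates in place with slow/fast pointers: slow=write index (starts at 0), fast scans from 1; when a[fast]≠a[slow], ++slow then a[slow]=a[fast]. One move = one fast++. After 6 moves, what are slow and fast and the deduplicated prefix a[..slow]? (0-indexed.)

(s=0,f=1) a[fast]=3=a[slow] dup → fast++
(s=0,f=2) a[fast]=4≠a[slow]=3 write a[1]=4 → slow++,fast++
(s=1,f=3) a[fast]=4=a[slow] dup → fast++
(s=1,f=4) a[fast]=6≠a[slow]=4 write a[2]=6 → slow++,fast++
(s=2,f=5) a[fast]=8≠a[slow]=6 write a[3]=8 → slow++,fast++
(s=3,f=6) a[fast]=8=a[slow] dup → fast++

slow=3, fast=7, prefix=[3, 4, 6, 8]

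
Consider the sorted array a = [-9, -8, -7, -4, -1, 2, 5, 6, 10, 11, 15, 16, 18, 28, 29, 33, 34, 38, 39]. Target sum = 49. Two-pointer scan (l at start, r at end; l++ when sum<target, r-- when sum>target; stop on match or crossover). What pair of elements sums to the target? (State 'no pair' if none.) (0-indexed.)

l=0 r=18: -9+39=30 <49, l++
l=1 r=18: -8+39=31 <49, l++
l=2 r=18: -7+39=32 <49, l++
l=3 r=18: -4+39=35 <49, l++
l=4 r=18: -1+39=38 <49, l++
l=5 r=18: 2+39=41 <49, l++
l=6 r=18: 5+39=44 <49, l++
l=7 r=18: 6+39=45 <49, l++
l=8 r=18: 10+39=49, found

(10, 39)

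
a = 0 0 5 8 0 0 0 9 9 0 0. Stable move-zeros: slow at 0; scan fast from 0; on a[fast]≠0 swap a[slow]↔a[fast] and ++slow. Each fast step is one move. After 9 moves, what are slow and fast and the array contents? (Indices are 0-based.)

(s=0,f=0) a[fast]=0 → fast++
(s=0,f=1) a[fast]=0 → fast++
(s=0,f=2) a[fast]=5≠0 swap→a[0]=5 → slow++,fast++
(s=1,f=3) a[fast]=8≠0 swap→a[1]=8 → slow++,fast++
(s=2,f=4) a[fast]=0 → fast++
(s=2,f=5) a[fast]=0 → fast++
(s=2,f=6) a[fast]=0 → fast++
(s=2,f=7) a[fast]=9≠0 swap→a[2]=9 → slow++,fast++
(s=3,f=8) a[fast]=9≠0 swap→a[3]=9 → slow++,fast++

slow=4, fast=9, a=[5, 8, 9, 9, 0, 0, 0, 0, 0, 0, 0]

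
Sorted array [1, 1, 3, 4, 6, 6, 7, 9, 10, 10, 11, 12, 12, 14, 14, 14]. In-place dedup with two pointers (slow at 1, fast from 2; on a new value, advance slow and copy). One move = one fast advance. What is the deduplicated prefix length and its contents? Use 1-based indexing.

(s=1,f=2) a[fast]=1=a[slow] dup → fast++
(s=1,f=3) a[fast]=3≠a[slow]=1 write a[2]=3 → slow++,fast++
(s=2,f=4) a[fast]=4≠a[slow]=3 write a[3]=4 → slow++,fast++
(s=3,f=5) a[fast]=6≠a[slow]=4 write a[4]=6 → slow++,fast++
(s=4,f=6) a[fast]=6=a[slow] dup → fast++
(s=4,f=7) a[fast]=7≠a[slow]=6 write a[5]=7 → slow++,fast++
(s=5,f=8) a[fast]=9≠a[slow]=7 write a[6]=9 → slow++,fast++
(s=6,f=9) a[fast]=10≠a[slow]=9 write a[7]=10 → slow++,fast++
(s=7,f=10) a[fast]=10=a[slow] dup → fast++
(s=7,f=11) a[fast]=11≠a[slow]=10 write a[8]=11 → slow++,fast++
(s=8,f=12) a[fast]=12≠a[slow]=11 write a[9]=12 → slow++,fast++
(s=9,f=13) a[fast]=12=a[slow] dup → fast++
(s=9,f=14) a[fast]=14≠a[slow]=12 write a[10]=14 → slow++,fast++
(s=10,f=15) a[fast]=14=a[slow] dup → fast++
(s=10,f=16) a[fast]=14=a[slow] dup → fast++

length 10; prefix = [1, 3, 4, 6, 7, 9, 10, 11, 12, 14]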